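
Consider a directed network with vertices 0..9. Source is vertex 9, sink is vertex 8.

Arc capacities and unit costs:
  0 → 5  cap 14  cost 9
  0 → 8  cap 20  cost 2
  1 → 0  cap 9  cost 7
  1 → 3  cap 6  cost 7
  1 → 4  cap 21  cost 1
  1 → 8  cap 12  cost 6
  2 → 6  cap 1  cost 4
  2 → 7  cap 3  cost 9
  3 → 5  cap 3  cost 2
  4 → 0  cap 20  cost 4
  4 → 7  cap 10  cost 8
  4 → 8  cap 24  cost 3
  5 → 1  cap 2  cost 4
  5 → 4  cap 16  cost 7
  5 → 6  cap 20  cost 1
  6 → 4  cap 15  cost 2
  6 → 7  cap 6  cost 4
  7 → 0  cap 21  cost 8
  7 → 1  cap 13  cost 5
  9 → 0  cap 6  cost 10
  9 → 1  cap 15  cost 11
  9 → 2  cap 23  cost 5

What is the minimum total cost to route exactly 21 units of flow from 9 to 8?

shortest-cost path #1: 9→0→8 push 6 @ unit cost 12 (adds 72)
shortest-cost path #2: 9→2→6→4→8 push 1 @ unit cost 14 (adds 14)
shortest-cost path #3: 9→1→4→8 push 14 @ unit cost 15 (adds 210)
total cost = 296

Minimum cost for 21 units: 296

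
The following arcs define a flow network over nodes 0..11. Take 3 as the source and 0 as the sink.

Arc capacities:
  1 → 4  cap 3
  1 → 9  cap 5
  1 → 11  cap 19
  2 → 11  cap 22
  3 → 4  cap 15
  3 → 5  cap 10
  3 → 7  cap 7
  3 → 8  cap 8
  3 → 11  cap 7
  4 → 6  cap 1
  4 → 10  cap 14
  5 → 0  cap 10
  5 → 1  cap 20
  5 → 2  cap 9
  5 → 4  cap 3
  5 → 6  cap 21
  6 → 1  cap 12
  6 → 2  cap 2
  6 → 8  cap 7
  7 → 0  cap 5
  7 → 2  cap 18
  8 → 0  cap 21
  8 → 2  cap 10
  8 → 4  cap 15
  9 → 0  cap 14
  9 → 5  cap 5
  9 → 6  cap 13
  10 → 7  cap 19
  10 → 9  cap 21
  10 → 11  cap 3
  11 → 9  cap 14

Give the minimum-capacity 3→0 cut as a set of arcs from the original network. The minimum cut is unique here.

augment #1: 3→5→0 push 10
augment #2: 3→7→0 push 5
augment #3: 3→8→0 push 8
augment #4: 3→11→9→0 push 7
augment #5: 3→4→6→8→0 push 1
augment #6: 3→4→10→9→0 push 7
augment #7: 3→4→10→9→6→8→0 push 6
max flow = 44; residual-reachable set from 3 gives S-side
cut edges (S→T): {(3,8), (5,0), (6,8), (7,0), (9,0)} total cap 44

Min-cut arcs: {(3,8), (5,0), (6,8), (7,0), (9,0)} (total capacity 44)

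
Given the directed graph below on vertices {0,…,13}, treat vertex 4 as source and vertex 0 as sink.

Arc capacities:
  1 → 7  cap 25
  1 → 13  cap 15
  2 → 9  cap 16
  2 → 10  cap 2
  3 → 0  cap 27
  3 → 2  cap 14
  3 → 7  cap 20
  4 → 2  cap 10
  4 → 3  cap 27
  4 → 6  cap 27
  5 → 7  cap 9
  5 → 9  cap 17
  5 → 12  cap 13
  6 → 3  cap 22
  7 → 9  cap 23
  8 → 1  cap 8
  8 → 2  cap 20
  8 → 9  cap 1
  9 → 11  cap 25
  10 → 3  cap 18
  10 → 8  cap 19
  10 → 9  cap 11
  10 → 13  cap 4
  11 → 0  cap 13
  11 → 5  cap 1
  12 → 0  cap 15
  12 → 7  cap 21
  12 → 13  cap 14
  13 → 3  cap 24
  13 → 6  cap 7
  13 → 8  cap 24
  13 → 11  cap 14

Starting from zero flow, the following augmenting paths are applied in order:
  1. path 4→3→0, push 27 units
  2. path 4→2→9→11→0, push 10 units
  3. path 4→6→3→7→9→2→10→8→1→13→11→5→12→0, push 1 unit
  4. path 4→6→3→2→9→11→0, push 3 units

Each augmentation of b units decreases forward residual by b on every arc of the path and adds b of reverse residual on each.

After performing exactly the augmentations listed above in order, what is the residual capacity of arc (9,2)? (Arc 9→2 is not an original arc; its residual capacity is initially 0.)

Residual capacity of (9,2): 12

after path 1 (4→3→0, push 27): res(9,2)=0
after path 2 (4→2→9→11→0, push 10): res(9,2)=10
after path 3 (4→6→3→7→9→2→10→8→1→13→11→5→12→0, push 1): res(9,2)=9
after path 4 (4→6→3→2→9→11→0, push 3): res(9,2)=12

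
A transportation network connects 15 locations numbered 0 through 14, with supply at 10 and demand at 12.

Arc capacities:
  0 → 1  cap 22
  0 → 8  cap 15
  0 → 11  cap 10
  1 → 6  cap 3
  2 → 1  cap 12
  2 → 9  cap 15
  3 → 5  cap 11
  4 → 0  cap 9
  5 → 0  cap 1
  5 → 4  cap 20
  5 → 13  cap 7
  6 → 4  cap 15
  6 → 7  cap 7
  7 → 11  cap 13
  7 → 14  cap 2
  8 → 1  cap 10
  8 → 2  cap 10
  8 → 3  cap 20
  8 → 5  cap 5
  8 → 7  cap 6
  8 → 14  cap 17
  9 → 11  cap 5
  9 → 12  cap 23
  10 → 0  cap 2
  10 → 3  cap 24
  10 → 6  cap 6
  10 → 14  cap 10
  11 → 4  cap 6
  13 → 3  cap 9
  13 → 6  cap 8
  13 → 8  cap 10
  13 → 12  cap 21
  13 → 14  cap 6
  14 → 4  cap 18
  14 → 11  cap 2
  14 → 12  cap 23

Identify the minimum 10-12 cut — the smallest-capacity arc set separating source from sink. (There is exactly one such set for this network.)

augment #1: 10→14→12 push 10
augment #2: 10→0→8→14→12 push 2
augment #3: 10→3→5→13→12 push 7
augment #4: 10→6→7→14→12 push 2
augment #5: 10→3→5→0→8→14→12 push 1
augment #6: 10→6→4→0→8→14→12 push 4
augment #7: 10→3→5→4→0→8→14→12 push 3
max flow = 29; residual-reachable set from 10 gives S-side
cut edges (S→T): {(3,5), (10,0), (10,6), (10,14)} total cap 29

Min-cut arcs: {(3,5), (10,0), (10,6), (10,14)} (total capacity 29)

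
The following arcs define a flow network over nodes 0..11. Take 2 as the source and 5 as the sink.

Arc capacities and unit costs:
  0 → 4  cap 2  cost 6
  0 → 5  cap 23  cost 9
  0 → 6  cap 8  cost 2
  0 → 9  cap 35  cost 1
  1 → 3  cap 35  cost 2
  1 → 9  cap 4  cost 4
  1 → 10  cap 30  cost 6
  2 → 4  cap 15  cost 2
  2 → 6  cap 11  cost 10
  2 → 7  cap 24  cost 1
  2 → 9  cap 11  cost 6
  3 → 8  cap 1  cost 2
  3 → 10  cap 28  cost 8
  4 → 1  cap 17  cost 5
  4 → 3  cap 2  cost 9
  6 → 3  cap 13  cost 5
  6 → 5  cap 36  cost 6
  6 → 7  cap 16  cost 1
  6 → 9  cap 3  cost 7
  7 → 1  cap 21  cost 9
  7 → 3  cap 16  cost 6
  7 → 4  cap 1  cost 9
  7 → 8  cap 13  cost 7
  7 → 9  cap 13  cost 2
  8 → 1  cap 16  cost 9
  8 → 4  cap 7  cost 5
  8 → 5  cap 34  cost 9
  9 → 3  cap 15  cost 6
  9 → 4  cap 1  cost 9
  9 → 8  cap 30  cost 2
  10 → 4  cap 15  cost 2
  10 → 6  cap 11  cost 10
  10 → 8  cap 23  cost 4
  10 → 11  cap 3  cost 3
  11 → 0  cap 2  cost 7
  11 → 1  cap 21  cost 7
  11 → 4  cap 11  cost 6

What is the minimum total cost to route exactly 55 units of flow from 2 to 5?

Minimum cost for 55 units: 1005

shortest-cost path #1: 2→7→9→8→5 push 13 @ unit cost 14 (adds 182)
shortest-cost path #2: 2→6→5 push 11 @ unit cost 16 (adds 176)
shortest-cost path #3: 2→7→8→5 push 11 @ unit cost 17 (adds 187)
shortest-cost path #4: 2→9→8→5 push 10 @ unit cost 17 (adds 170)
shortest-cost path #5: 2→4→1→10→6→5 push 10 @ unit cost 29 (adds 290)
total cost = 1005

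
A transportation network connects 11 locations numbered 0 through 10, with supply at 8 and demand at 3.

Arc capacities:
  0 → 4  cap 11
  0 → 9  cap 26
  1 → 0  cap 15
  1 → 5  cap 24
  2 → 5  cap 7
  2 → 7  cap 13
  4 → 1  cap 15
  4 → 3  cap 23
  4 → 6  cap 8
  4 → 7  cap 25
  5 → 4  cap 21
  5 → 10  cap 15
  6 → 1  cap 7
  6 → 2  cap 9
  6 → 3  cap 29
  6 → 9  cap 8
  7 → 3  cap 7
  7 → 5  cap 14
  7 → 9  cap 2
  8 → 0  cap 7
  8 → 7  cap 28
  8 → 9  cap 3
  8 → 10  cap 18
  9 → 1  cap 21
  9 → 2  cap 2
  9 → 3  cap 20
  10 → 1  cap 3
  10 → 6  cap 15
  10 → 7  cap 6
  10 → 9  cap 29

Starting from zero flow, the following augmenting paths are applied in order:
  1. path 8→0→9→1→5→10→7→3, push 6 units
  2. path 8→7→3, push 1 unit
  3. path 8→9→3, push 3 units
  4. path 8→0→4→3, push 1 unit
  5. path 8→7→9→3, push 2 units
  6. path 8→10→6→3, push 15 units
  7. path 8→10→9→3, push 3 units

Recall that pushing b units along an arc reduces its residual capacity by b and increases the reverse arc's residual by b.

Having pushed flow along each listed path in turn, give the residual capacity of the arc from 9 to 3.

Residual capacity of (9,3): 12

after path 1 (8→0→9→1→5→10→7→3, push 6): res(9,3)=20
after path 2 (8→7→3, push 1): res(9,3)=20
after path 3 (8→9→3, push 3): res(9,3)=17
after path 4 (8→0→4→3, push 1): res(9,3)=17
after path 5 (8→7→9→3, push 2): res(9,3)=15
after path 6 (8→10→6→3, push 15): res(9,3)=15
after path 7 (8→10→9→3, push 3): res(9,3)=12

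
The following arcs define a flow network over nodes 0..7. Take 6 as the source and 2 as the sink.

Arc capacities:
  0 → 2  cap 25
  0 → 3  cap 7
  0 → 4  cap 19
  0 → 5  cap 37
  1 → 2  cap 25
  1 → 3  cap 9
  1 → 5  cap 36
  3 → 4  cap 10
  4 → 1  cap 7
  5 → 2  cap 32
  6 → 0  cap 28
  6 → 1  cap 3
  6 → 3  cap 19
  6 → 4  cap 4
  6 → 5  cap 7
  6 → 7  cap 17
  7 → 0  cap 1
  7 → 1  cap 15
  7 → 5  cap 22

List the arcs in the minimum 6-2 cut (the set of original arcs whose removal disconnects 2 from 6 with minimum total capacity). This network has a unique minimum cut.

Min-cut arcs: {(4,1), (6,0), (6,1), (6,5), (6,7)} (total capacity 62)

augment #1: 6→0→2 push 25
augment #2: 6→1→2 push 3
augment #3: 6→5→2 push 7
augment #4: 6→0→5→2 push 3
augment #5: 6→4→1→2 push 4
augment #6: 6→7→1→2 push 15
augment #7: 6→7→5→2 push 2
augment #8: 6→3→4→1→2 push 3
max flow = 62; residual-reachable set from 6 gives S-side
cut edges (S→T): {(4,1), (6,0), (6,1), (6,5), (6,7)} total cap 62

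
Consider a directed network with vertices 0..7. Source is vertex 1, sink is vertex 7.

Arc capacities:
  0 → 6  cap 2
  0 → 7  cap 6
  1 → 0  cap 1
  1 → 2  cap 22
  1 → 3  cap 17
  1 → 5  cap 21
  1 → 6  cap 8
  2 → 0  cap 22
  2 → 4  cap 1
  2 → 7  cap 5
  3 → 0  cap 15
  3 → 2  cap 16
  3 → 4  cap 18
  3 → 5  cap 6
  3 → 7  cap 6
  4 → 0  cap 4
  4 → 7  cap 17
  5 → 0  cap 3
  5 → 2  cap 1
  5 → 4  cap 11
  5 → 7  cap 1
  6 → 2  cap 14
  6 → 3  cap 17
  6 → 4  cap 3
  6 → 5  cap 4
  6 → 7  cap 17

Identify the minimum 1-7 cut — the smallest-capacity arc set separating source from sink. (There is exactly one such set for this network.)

Min-cut arcs: {(0,6), (0,7), (1,6), (2,7), (3,7), (4,7), (5,7)} (total capacity 45)

augment #1: 1→0→7 push 1
augment #2: 1→2→7 push 5
augment #3: 1→3→7 push 6
augment #4: 1→5→7 push 1
augment #5: 1→6→7 push 8
augment #6: 1→2→0→7 push 5
augment #7: 1→2→4→7 push 1
augment #8: 1→3→4→7 push 11
augment #9: 1→5→4→7 push 5
augment #10: 1→2→0→6→7 push 2
max flow = 45; residual-reachable set from 1 gives S-side
cut edges (S→T): {(0,6), (0,7), (1,6), (2,7), (3,7), (4,7), (5,7)} total cap 45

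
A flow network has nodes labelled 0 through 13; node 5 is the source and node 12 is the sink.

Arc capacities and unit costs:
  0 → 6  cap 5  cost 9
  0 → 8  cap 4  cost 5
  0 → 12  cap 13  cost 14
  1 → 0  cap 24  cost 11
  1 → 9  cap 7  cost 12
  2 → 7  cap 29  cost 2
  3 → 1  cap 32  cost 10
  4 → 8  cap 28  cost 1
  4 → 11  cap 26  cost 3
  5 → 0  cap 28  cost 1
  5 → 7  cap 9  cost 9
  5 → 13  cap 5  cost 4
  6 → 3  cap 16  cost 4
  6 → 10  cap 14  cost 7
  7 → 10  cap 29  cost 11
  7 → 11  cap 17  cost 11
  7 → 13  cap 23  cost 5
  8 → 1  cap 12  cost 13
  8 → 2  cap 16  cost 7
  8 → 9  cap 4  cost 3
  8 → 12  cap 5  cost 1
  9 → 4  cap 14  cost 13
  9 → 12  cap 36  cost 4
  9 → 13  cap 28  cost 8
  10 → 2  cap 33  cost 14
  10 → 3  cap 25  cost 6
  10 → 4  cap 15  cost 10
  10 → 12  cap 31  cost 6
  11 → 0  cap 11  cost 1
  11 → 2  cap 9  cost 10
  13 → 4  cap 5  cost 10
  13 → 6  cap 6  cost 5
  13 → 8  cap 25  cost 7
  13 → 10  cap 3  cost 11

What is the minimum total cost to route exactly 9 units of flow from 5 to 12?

shortest-cost path #1: 5→0→8→12 push 4 @ unit cost 7 (adds 28)
shortest-cost path #2: 5→13→8→12 push 1 @ unit cost 12 (adds 12)
shortest-cost path #3: 5→0→12 push 4 @ unit cost 15 (adds 60)
total cost = 100

Minimum cost for 9 units: 100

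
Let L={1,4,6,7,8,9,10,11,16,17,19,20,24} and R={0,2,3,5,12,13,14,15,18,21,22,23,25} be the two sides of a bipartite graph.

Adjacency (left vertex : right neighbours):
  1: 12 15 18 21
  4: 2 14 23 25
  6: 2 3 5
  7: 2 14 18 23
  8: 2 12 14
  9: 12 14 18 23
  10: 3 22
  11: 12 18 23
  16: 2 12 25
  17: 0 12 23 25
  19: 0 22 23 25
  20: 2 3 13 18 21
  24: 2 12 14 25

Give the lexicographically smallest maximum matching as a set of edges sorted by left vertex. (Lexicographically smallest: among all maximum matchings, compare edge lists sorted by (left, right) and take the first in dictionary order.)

|M| = 12 (so the lex-smallest maximum matching has 12 edges)
process left vertices in ascending order; for each, take the smallest-labelled available neighbour that still permits 12 edges overall, or leave it unmatched if none does
lex-smallest matching: {1-15, 4-2, 6-5, 7-14, 8-12, 9-18, 10-3, 11-23, 16-25, 17-0, 19-22, 20-13}

Lex-smallest maximum matching: {(1,15), (4,2), (6,5), (7,14), (8,12), (9,18), (10,3), (11,23), (16,25), (17,0), (19,22), (20,13)}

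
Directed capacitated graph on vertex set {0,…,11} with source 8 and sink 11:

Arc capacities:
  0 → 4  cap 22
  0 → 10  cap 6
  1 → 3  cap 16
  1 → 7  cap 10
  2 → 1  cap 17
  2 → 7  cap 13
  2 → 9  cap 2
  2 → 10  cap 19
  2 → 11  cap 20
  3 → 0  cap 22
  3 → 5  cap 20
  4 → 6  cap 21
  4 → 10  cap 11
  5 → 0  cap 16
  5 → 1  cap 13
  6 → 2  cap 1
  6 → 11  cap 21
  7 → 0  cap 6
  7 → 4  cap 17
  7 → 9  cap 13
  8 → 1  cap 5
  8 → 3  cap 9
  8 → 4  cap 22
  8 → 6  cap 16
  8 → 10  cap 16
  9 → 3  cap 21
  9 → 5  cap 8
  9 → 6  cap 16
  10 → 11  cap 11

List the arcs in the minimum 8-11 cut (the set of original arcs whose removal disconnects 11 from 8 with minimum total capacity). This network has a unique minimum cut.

augment #1: 8→6→11 push 16
augment #2: 8→10→11 push 11
augment #3: 8→4→6→11 push 5
augment #4: 8→4→6→2→11 push 1
max flow = 33; residual-reachable set from 8 gives S-side
cut edges (S→T): {(6,2), (6,11), (10,11)} total cap 33

Min-cut arcs: {(6,2), (6,11), (10,11)} (total capacity 33)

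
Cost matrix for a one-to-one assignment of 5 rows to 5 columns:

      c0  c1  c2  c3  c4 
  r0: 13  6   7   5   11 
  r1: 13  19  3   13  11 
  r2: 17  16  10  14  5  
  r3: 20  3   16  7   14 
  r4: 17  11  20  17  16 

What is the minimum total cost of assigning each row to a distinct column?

optimal assignment: row0→col3 (cost 5), row1→col2 (cost 3), row2→col4 (cost 5), row3→col1 (cost 3), row4→col0 (cost 17)
total = 5 + 3 + 5 + 3 + 17 = 33

Minimum assignment cost: 33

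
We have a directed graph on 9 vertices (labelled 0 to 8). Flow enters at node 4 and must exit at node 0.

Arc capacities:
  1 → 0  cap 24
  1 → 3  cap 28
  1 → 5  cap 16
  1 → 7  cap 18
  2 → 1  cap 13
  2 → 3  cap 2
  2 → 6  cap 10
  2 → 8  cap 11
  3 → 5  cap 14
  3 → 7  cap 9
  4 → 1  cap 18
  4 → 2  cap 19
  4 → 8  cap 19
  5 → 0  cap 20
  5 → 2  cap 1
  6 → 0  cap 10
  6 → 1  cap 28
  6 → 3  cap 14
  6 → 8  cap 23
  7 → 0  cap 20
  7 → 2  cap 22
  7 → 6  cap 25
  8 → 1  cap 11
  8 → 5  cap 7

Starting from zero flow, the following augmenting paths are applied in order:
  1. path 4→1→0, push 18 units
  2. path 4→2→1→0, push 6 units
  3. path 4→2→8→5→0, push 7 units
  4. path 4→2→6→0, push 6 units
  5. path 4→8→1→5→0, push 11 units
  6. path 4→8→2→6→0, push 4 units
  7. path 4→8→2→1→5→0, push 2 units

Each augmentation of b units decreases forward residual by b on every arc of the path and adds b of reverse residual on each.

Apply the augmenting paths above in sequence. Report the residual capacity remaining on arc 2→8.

after path 1 (4→1→0, push 18): res(2,8)=11
after path 2 (4→2→1→0, push 6): res(2,8)=11
after path 3 (4→2→8→5→0, push 7): res(2,8)=4
after path 4 (4→2→6→0, push 6): res(2,8)=4
after path 5 (4→8→1→5→0, push 11): res(2,8)=4
after path 6 (4→8→2→6→0, push 4): res(2,8)=8
after path 7 (4→8→2→1→5→0, push 2): res(2,8)=10

Residual capacity of (2,8): 10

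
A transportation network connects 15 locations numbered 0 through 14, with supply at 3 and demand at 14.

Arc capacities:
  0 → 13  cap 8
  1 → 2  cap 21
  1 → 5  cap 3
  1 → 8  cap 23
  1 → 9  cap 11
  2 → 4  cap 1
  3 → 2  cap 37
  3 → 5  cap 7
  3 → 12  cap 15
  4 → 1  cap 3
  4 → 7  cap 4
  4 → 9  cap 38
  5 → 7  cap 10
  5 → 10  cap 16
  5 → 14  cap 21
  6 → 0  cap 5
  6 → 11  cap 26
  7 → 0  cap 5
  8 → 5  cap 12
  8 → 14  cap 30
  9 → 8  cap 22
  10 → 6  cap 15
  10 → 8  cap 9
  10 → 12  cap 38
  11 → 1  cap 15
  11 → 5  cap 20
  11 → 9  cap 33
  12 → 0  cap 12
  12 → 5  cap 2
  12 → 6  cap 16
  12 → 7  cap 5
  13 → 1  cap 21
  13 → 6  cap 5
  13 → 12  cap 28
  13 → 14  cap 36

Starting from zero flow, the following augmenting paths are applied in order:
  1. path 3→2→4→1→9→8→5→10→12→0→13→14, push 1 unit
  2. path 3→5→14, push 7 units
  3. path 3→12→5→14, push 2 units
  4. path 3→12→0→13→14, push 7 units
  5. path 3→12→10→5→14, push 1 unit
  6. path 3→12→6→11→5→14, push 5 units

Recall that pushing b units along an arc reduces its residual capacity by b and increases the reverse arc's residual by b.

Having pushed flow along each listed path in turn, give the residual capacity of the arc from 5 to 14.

after path 1 (3→2→4→1→9→8→5→10→12→0→13→14, push 1): res(5,14)=21
after path 2 (3→5→14, push 7): res(5,14)=14
after path 3 (3→12→5→14, push 2): res(5,14)=12
after path 4 (3→12→0→13→14, push 7): res(5,14)=12
after path 5 (3→12→10→5→14, push 1): res(5,14)=11
after path 6 (3→12→6→11→5→14, push 5): res(5,14)=6

Residual capacity of (5,14): 6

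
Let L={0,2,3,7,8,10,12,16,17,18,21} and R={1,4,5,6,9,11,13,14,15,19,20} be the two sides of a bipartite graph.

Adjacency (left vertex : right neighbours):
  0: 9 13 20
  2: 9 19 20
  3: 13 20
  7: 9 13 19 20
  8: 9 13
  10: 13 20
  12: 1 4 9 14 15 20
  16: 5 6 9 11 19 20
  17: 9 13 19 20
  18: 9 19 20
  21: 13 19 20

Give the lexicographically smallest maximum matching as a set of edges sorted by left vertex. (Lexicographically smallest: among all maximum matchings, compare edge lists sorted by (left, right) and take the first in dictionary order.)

|M| = 6 (so the lex-smallest maximum matching has 6 edges)
process left vertices in ascending order; for each, take the smallest-labelled available neighbour that still permits 6 edges overall, or leave it unmatched if none does
lex-smallest matching: {0-9, 2-19, 3-13, 7-20, 12-1, 16-5}

Lex-smallest maximum matching: {(0,9), (2,19), (3,13), (7,20), (12,1), (16,5)}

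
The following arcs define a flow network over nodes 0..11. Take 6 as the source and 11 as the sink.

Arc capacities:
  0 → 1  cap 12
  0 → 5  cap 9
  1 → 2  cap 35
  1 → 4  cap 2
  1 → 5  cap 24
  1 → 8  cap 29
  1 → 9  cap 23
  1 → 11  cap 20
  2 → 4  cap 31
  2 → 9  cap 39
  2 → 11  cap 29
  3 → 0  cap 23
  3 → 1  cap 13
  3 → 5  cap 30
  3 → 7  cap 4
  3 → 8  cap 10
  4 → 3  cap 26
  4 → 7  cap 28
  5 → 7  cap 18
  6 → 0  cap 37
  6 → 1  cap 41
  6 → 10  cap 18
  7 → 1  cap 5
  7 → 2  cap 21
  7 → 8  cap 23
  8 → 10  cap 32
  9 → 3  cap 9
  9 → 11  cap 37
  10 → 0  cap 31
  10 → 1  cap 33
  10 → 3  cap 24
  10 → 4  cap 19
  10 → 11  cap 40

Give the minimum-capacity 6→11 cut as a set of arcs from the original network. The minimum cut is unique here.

augment #1: 6→1→11 push 20
augment #2: 6→10→11 push 18
augment #3: 6→1→2→11 push 21
augment #4: 6→0→1→2→11 push 8
augment #5: 6→0→1→9→11 push 4
augment #6: 6→0→5→7→1→9→11 push 5
augment #7: 6→0→5→7→2→9→11 push 4
max flow = 80; residual-reachable set from 6 gives S-side
cut edges (S→T): {(0,1), (0,5), (6,1), (6,10)} total cap 80

Min-cut arcs: {(0,1), (0,5), (6,1), (6,10)} (total capacity 80)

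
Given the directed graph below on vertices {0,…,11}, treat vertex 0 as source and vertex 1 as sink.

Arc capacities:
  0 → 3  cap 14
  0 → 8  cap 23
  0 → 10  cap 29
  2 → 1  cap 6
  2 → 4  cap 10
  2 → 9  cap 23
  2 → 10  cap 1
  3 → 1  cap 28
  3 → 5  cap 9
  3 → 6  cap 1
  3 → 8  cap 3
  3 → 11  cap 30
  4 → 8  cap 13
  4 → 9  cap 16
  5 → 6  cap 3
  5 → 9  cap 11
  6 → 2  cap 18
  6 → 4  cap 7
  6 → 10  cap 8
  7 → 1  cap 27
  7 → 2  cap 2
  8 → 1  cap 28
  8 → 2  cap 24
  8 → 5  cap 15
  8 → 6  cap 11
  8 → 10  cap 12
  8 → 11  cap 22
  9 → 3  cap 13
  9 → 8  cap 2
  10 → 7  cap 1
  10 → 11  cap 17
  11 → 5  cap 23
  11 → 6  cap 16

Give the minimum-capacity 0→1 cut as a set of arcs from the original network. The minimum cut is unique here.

Min-cut arcs: {(0,3), (0,8), (10,7), (10,11)} (total capacity 55)

augment #1: 0→3→1 push 14
augment #2: 0→8→1 push 23
augment #3: 0→10→7→1 push 1
augment #4: 0→10→11→6→2→1 push 6
augment #5: 0→10→11→5→9→3→1 push 11
max flow = 55; residual-reachable set from 0 gives S-side
cut edges (S→T): {(0,3), (0,8), (10,7), (10,11)} total cap 55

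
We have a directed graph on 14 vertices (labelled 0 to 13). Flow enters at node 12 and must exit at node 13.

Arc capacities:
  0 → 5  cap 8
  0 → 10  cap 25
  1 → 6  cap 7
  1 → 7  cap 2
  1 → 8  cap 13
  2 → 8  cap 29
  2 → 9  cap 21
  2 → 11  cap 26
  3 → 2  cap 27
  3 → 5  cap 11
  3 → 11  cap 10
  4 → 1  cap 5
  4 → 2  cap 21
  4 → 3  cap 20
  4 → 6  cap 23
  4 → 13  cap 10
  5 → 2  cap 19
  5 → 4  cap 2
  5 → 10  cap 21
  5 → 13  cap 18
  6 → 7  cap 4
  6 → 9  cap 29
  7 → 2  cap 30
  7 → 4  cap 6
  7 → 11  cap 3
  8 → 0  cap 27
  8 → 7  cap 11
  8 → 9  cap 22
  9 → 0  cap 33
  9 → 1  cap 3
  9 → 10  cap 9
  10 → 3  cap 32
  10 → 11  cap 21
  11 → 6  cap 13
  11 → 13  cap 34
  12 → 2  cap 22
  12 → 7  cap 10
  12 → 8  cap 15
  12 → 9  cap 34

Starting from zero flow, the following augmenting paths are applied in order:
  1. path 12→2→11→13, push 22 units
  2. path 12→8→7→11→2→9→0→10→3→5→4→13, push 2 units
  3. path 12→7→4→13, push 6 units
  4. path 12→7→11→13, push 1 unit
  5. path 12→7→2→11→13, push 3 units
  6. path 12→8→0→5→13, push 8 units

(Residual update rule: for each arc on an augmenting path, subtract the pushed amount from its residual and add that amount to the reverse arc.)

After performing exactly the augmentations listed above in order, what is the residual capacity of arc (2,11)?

Residual capacity of (2,11): 3

after path 1 (12→2→11→13, push 22): res(2,11)=4
after path 2 (12→8→7→11→2→9→0→10→3→5→4→13, push 2): res(2,11)=6
after path 3 (12→7→4→13, push 6): res(2,11)=6
after path 4 (12→7→11→13, push 1): res(2,11)=6
after path 5 (12→7→2→11→13, push 3): res(2,11)=3
after path 6 (12→8→0→5→13, push 8): res(2,11)=3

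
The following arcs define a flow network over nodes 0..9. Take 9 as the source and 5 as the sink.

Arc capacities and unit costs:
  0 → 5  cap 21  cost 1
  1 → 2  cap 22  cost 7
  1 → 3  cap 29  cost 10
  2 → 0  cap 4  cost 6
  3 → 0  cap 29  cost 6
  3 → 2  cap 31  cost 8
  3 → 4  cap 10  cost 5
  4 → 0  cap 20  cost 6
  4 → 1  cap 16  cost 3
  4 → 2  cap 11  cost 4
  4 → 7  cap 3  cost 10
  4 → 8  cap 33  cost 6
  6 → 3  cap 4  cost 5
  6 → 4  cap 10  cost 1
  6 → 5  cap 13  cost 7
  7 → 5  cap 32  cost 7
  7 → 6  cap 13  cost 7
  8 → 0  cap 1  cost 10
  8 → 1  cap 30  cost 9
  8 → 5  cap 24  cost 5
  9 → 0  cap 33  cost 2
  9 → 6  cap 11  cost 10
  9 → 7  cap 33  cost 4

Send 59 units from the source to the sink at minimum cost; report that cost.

Minimum cost for 59 units: 517

shortest-cost path #1: 9→0→5 push 21 @ unit cost 3 (adds 63)
shortest-cost path #2: 9→7→5 push 32 @ unit cost 11 (adds 352)
shortest-cost path #3: 9→6→5 push 6 @ unit cost 17 (adds 102)
total cost = 517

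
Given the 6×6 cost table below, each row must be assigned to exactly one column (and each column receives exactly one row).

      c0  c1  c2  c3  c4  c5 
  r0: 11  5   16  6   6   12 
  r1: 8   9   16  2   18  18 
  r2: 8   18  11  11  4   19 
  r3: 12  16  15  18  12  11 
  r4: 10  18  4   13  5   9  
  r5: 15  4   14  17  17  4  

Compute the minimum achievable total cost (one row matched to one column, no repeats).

optimal assignment: row0→col1 (cost 5), row1→col3 (cost 2), row2→col4 (cost 4), row3→col0 (cost 12), row4→col2 (cost 4), row5→col5 (cost 4)
total = 5 + 2 + 4 + 12 + 4 + 4 = 31

Minimum assignment cost: 31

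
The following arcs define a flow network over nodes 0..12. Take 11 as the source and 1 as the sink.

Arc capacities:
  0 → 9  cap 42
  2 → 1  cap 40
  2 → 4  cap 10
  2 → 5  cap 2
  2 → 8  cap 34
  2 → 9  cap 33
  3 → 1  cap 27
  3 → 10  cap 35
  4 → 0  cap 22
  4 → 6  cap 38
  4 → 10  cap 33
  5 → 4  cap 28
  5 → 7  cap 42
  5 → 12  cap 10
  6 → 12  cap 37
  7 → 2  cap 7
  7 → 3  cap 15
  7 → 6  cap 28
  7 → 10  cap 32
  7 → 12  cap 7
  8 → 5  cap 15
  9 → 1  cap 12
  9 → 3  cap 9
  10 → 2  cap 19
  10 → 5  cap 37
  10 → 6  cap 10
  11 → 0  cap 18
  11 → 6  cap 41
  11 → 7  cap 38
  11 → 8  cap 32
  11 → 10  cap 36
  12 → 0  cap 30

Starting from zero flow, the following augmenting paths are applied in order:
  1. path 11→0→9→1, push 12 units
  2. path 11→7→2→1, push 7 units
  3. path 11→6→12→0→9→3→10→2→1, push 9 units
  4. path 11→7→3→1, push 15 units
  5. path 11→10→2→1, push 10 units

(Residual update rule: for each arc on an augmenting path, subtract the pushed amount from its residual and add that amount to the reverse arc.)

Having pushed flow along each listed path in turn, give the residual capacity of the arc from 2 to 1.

Residual capacity of (2,1): 14

after path 1 (11→0→9→1, push 12): res(2,1)=40
after path 2 (11→7→2→1, push 7): res(2,1)=33
after path 3 (11→6→12→0→9→3→10→2→1, push 9): res(2,1)=24
after path 4 (11→7→3→1, push 15): res(2,1)=24
after path 5 (11→10→2→1, push 10): res(2,1)=14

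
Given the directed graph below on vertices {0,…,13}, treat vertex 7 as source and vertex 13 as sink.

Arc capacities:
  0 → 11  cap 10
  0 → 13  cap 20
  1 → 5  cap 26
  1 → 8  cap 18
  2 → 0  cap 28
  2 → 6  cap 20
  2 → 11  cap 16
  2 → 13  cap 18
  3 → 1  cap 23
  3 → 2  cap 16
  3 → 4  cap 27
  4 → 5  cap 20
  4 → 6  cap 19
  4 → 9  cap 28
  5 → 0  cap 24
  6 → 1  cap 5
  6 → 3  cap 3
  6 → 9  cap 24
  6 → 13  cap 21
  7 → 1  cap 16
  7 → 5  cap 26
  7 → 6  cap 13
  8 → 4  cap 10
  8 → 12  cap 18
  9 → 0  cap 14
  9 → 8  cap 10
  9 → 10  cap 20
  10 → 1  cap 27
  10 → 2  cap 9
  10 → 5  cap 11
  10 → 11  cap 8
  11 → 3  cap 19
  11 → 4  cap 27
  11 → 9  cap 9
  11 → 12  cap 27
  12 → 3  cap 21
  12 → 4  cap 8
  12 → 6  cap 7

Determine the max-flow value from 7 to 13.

augment #1: 7→6→13 bottleneck 13, total now 13
augment #2: 7→5→0→13 bottleneck 20, total now 33
augment #3: 7→1→8→4→6→13 bottleneck 8, total now 41
augment #4: 7→1→8→12→3→2→13 bottleneck 8, total now 49
augment #5: 7→5→0→11→3→2→13 bottleneck 4, total now 53

Maximum flow value: 53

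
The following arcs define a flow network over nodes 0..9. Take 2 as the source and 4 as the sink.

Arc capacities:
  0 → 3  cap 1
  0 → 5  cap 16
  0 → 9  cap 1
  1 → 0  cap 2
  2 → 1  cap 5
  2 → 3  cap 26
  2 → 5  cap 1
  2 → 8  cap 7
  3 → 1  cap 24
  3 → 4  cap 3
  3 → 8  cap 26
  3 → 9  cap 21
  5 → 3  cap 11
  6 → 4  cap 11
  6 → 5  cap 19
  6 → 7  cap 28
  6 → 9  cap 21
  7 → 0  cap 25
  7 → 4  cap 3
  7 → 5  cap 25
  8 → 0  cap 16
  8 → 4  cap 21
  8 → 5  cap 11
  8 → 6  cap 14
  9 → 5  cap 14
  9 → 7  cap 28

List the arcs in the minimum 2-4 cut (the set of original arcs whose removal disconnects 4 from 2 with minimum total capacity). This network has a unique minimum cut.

augment #1: 2→3→4 push 3
augment #2: 2→8→4 push 7
augment #3: 2→3→8→4 push 14
augment #4: 2→3→8→6→4 push 9
augment #5: 2→1→0→9→7→4 push 1
augment #6: 2→5→3→8→6→4 push 1
augment #7: 2→1→0→3→8→6→4 push 1
max flow = 36; residual-reachable set from 2 gives S-side
cut edges (S→T): {(1,0), (2,3), (2,5), (2,8)} total cap 36

Min-cut arcs: {(1,0), (2,3), (2,5), (2,8)} (total capacity 36)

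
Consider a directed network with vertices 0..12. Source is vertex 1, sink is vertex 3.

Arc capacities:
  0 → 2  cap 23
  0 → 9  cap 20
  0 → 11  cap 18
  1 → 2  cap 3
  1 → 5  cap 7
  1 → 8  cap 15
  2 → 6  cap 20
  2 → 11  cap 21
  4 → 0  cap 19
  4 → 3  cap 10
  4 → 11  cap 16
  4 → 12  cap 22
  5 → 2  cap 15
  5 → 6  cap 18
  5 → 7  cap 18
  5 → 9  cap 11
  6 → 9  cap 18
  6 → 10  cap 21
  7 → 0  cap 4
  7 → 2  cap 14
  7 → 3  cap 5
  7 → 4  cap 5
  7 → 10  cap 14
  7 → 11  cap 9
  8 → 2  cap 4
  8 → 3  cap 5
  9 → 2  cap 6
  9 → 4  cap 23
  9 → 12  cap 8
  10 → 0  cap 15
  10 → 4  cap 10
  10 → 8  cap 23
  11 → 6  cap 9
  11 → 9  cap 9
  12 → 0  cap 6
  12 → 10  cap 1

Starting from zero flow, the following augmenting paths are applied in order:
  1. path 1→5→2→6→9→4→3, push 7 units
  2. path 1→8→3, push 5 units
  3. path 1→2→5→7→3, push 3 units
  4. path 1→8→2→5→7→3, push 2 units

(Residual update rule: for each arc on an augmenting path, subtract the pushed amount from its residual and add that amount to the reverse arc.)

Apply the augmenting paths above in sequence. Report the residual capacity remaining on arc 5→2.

Residual capacity of (5,2): 13

after path 1 (1→5→2→6→9→4→3, push 7): res(5,2)=8
after path 2 (1→8→3, push 5): res(5,2)=8
after path 3 (1→2→5→7→3, push 3): res(5,2)=11
after path 4 (1→8→2→5→7→3, push 2): res(5,2)=13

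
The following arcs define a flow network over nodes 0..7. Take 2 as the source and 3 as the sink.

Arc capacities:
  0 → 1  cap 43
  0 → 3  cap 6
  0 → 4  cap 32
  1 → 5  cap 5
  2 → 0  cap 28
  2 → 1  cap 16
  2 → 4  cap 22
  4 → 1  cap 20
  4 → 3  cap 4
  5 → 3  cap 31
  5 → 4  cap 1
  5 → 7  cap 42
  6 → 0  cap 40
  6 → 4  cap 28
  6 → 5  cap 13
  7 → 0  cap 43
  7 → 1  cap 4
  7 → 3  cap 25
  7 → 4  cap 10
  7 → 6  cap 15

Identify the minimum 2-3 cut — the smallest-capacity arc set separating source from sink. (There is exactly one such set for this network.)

Min-cut arcs: {(0,3), (1,5), (4,3)} (total capacity 15)

augment #1: 2→0→3 push 6
augment #2: 2→4→3 push 4
augment #3: 2→1→5→3 push 5
max flow = 15; residual-reachable set from 2 gives S-side
cut edges (S→T): {(0,3), (1,5), (4,3)} total cap 15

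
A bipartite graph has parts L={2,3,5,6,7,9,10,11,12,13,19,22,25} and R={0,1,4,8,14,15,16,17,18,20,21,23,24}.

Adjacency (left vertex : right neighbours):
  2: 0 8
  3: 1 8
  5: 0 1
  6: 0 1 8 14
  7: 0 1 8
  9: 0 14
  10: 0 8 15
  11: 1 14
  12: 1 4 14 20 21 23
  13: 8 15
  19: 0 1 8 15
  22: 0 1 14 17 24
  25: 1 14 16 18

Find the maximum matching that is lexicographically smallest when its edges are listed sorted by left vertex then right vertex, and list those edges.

|M| = 8 (so the lex-smallest maximum matching has 8 edges)
process left vertices in ascending order; for each, take the smallest-labelled available neighbour that still permits 8 edges overall, or leave it unmatched if none does
lex-smallest matching: {2-0, 3-1, 6-8, 9-14, 10-15, 12-4, 22-17, 25-16}

Lex-smallest maximum matching: {(2,0), (3,1), (6,8), (9,14), (10,15), (12,4), (22,17), (25,16)}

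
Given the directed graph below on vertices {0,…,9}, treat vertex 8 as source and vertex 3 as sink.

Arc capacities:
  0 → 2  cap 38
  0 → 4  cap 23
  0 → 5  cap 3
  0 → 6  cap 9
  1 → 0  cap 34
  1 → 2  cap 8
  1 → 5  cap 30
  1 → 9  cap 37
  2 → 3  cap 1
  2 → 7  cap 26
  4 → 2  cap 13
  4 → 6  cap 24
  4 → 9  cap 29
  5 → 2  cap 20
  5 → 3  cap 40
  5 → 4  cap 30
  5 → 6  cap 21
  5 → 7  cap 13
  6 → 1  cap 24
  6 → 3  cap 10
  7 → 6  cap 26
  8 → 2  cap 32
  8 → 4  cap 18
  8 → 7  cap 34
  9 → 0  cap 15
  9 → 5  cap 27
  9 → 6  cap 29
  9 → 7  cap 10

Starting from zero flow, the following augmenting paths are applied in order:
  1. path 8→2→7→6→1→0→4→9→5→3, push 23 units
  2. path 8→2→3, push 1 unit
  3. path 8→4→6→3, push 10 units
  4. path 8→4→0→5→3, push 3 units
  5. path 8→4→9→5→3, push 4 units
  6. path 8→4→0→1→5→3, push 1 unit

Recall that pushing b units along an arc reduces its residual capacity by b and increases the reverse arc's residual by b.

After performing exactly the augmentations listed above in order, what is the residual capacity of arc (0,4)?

Residual capacity of (0,4): 4

after path 1 (8→2→7→6→1→0→4→9→5→3, push 23): res(0,4)=0
after path 2 (8→2→3, push 1): res(0,4)=0
after path 3 (8→4→6→3, push 10): res(0,4)=0
after path 4 (8→4→0→5→3, push 3): res(0,4)=3
after path 5 (8→4→9→5→3, push 4): res(0,4)=3
after path 6 (8→4→0→1→5→3, push 1): res(0,4)=4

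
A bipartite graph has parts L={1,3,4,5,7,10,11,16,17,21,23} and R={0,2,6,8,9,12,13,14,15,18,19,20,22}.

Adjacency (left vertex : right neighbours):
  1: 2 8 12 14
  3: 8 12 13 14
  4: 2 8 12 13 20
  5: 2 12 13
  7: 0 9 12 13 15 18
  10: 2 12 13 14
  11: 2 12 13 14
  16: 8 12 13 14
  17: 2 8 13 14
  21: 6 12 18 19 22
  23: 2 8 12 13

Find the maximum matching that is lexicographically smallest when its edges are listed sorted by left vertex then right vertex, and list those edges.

Lex-smallest maximum matching: {(1,2), (3,8), (4,20), (5,12), (7,0), (10,13), (11,14), (21,6)}

|M| = 8 (so the lex-smallest maximum matching has 8 edges)
process left vertices in ascending order; for each, take the smallest-labelled available neighbour that still permits 8 edges overall, or leave it unmatched if none does
lex-smallest matching: {1-2, 3-8, 4-20, 5-12, 7-0, 10-13, 11-14, 21-6}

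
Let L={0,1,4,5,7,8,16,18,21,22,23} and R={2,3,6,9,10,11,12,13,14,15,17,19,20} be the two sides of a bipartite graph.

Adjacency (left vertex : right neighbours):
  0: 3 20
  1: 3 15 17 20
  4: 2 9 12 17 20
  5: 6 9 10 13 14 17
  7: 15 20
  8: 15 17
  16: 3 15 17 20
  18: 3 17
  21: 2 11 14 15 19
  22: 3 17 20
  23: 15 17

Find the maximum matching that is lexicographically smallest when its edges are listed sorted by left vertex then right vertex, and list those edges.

|M| = 7 (so the lex-smallest maximum matching has 7 edges)
process left vertices in ascending order; for each, take the smallest-labelled available neighbour that still permits 7 edges overall, or leave it unmatched if none does
lex-smallest matching: {0-3, 1-15, 4-2, 5-6, 7-20, 8-17, 21-11}

Lex-smallest maximum matching: {(0,3), (1,15), (4,2), (5,6), (7,20), (8,17), (21,11)}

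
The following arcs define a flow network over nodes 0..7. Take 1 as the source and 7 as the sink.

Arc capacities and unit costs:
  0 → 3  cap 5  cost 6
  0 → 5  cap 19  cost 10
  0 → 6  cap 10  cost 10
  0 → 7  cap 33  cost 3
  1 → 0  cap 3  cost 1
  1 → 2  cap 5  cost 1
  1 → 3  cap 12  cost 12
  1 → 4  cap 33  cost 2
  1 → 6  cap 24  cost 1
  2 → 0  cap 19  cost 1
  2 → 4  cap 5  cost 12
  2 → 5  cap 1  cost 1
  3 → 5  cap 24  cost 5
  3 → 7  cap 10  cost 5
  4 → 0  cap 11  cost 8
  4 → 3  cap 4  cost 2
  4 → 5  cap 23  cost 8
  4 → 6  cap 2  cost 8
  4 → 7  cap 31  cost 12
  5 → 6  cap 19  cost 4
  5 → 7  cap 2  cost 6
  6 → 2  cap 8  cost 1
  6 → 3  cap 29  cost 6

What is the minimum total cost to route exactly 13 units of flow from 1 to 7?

Minimum cost for 13 units: 67

shortest-cost path #1: 1→0→7 push 3 @ unit cost 4 (adds 12)
shortest-cost path #2: 1→2→0→7 push 5 @ unit cost 5 (adds 25)
shortest-cost path #3: 1→6→2→0→7 push 5 @ unit cost 6 (adds 30)
total cost = 67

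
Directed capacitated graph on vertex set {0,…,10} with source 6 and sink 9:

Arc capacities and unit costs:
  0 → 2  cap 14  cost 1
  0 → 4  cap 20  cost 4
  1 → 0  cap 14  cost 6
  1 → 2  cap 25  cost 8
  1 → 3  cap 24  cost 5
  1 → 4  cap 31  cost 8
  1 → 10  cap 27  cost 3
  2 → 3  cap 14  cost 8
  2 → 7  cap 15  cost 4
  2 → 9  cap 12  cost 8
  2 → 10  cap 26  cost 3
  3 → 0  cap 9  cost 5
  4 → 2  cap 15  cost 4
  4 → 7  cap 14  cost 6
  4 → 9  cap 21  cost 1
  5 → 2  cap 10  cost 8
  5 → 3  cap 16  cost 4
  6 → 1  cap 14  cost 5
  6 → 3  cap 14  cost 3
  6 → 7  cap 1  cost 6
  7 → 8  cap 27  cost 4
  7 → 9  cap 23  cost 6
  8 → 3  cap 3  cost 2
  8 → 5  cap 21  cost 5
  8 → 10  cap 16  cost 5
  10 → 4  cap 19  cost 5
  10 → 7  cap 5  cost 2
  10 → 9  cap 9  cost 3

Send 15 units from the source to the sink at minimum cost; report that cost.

Minimum cost for 15 units: 176

shortest-cost path #1: 6→1→10→9 push 9 @ unit cost 11 (adds 99)
shortest-cost path #2: 6→7→9 push 1 @ unit cost 12 (adds 12)
shortest-cost path #3: 6→3→0→4→9 push 5 @ unit cost 13 (adds 65)
total cost = 176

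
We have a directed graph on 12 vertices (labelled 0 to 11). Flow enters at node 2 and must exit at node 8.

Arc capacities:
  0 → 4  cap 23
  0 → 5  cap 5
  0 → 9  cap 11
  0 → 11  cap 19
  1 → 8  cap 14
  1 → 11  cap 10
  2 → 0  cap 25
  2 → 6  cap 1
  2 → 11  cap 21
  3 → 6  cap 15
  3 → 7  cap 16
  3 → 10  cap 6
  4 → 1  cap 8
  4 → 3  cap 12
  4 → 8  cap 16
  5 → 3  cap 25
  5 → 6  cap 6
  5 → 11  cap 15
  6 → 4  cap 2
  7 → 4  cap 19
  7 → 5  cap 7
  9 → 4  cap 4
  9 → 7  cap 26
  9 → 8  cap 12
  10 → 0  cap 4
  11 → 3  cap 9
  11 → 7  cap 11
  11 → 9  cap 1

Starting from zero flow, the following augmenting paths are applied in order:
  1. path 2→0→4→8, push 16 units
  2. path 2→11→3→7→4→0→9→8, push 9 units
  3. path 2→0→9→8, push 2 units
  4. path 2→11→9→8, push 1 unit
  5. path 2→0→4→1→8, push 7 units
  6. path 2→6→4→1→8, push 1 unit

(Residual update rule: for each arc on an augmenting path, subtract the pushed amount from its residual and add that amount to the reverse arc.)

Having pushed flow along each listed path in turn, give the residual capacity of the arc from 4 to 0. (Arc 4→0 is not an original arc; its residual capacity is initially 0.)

Residual capacity of (4,0): 14

after path 1 (2→0→4→8, push 16): res(4,0)=16
after path 2 (2→11→3→7→4→0→9→8, push 9): res(4,0)=7
after path 3 (2→0→9→8, push 2): res(4,0)=7
after path 4 (2→11→9→8, push 1): res(4,0)=7
after path 5 (2→0→4→1→8, push 7): res(4,0)=14
after path 6 (2→6→4→1→8, push 1): res(4,0)=14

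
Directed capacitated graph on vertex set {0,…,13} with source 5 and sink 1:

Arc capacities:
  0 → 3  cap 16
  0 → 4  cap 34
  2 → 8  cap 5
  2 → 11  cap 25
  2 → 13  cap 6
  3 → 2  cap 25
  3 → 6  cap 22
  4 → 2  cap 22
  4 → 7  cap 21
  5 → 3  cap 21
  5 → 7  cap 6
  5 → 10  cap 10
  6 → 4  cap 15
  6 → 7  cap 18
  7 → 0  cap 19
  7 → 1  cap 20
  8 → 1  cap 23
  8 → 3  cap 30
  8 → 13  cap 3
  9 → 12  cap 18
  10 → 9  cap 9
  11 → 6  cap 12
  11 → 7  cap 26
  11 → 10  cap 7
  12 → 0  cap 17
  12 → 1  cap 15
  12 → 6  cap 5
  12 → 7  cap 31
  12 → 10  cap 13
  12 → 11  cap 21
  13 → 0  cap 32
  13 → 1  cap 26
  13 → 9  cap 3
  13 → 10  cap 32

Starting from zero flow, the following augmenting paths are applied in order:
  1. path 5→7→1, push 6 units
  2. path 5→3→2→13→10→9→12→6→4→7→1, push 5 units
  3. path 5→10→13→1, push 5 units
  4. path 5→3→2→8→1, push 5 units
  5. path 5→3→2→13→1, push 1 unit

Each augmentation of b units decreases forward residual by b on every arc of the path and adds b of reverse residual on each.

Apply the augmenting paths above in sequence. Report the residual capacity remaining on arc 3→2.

Residual capacity of (3,2): 14

after path 1 (5→7→1, push 6): res(3,2)=25
after path 2 (5→3→2→13→10→9→12→6→4→7→1, push 5): res(3,2)=20
after path 3 (5→10→13→1, push 5): res(3,2)=20
after path 4 (5→3→2→8→1, push 5): res(3,2)=15
after path 5 (5→3→2→13→1, push 1): res(3,2)=14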